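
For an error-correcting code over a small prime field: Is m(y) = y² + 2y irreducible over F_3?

Check for roots in F_3: m(0) = 0 → root; m(1) = 0 → root; m(2) = 2.
m(0) = 0, so (y) divides m(y); m is reducible.

No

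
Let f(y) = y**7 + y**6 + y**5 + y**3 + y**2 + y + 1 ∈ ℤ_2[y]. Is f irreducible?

Yes

Check for roots in ℤ_2: f(0) = 1; f(1) = 1.
No roots, so no linear factors.
Monic irreducibles of degree 2 over GF(2): y**2 + y + 1.
None of them divide f (all give nonzero remainder).
Monic irreducibles of degree 3 over GF(2): y**3 + y + 1, y**3 + y**2 + 1.
None of them divide f (all give nonzero remainder).
No irreducible factor of degree ≤ 3 exists, so f is irreducible over GF(2).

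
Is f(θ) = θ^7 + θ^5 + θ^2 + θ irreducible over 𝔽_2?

No

Check for roots in 𝔽_2: f(0) = 0 → root; f(1) = 0 → root.
f(0) = 0, so (θ) divides f(θ); f is reducible.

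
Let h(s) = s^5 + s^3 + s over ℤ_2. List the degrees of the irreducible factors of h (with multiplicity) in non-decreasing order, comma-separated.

1, 2, 2

Roots in ℤ_2: h(0) = 0 → root; h(1) = 1.
Linear factors from roots: (s).
Complete factorization: h(s) = (s)·(s^2 + s + 1)^2.
Factor degrees with multiplicity: 1 + 2 + 2 = 5.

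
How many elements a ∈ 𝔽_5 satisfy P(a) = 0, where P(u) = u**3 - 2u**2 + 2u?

3

Evaluate at each of the 5 elements of 𝔽_5:
P(0) = 0 → root; P(1) = 1; P(2) = 4; P(3) = 0 → root; P(4) = 0 → root.
Roots: {0, 3, 4}.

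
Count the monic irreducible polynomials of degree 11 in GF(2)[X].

186

Gauss's count: N_{2}(11) = (1/11) Σ_{d|11} μ(11/d)·2^d.
Divisors of 11: 1, 11; μ(11/d) for each: -1, 1.
Σ = − 2^1 + 2^11 = 2046.
N = 2046/11 = 186.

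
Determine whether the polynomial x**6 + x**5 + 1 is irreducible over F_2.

Yes

Write g(x) = x**6 + x**5 + 1.
Check for roots in F_2: g(0) = 1; g(1) = 1.
No roots, so no linear factors.
Monic irreducibles of degree 2 over GF(2): x**2 + x + 1.
None of them divide g (all give nonzero remainder).
Monic irreducibles of degree 3 over GF(2): x**3 + x + 1, x**3 + x**2 + 1.
None of them divide g (all give nonzero remainder).
No irreducible factor of degree ≤ 3 exists, so g is irreducible over GF(2).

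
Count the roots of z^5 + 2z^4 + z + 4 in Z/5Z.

Write h(z) = z^5 + 2z^4 + z + 4.
Evaluate at each of the 5 elements of Z/5Z:
h(0) = 4; h(1) = 3; h(2) = 0 → root; h(3) = 2; h(4) = 4.
Roots: {2}.

1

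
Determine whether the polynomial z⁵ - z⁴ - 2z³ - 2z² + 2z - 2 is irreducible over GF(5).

Yes

Write f(z) = z⁵ - z⁴ - 2z³ - 2z² + 2z - 2.
Check for roots in GF(5): f(0) = 3; f(1) = 1; f(2) = 4; f(3) = 4; f(4) = 4.
No roots, so no linear factors.
Degree-2 irreducible divisors: test the 10 monic irreducibles of degree 2 over GF(5).
None of them divide f (all give nonzero remainder).
No irreducible factor of degree ≤ 2 exists, so f is irreducible over GF(5).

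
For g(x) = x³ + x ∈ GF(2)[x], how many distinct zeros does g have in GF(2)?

2

Evaluate at each of the 2 elements of GF(2):
g(0) = 0 → root; g(1) = 0 → root.
Roots: {0, 1}.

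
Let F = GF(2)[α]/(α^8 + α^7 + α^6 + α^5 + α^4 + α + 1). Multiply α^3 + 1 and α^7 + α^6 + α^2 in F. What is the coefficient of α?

1

Multiply in GF(2)[α]: (α^3 + 1)·(α^7 + α^6 + α^2) = α^10 + α^9 + α^7 + α^6 + α^5 + α^2.
Reduce using α^8 ≡ α^7 + α^6 + α^5 + α^4 + α + 1 (mod α^8 + α^7 + α^6 + α^5 + α^4 + α + 1).
Reduced: α^7 + α^6 + α^4 + α^3 + α + 1.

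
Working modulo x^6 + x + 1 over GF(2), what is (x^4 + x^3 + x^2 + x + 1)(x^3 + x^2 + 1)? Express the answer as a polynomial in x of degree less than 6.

Multiply in GF(2)[x]: (x^4 + x^3 + x^2 + x + 1)·(x^3 + x^2 + 1) = x^7 + x^4 + x^3 + x + 1.
Reduce using x^6 ≡ x + 1 (mod x^6 + x + 1).
Reduced: x^4 + x^3 + x^2 + 1.

x^4 + x^3 + x^2 + 1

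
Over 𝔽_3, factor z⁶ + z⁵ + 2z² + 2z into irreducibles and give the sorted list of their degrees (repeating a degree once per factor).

Write g(z) = z⁶ + z⁵ + 2z² + 2z.
Roots in 𝔽_3: g(0) = 0 → root; g(1) = 0 → root; g(2) = 0 → root.
Linear factors from roots: (z), (z + 2), (z + 1).
Complete factorization: g(z) = (z)·(z + 2)·(z + 1)^2·(z² + 1).
Factor degrees with multiplicity: 1 + 1 + 1 + 1 + 2 = 6.

1, 1, 1, 1, 2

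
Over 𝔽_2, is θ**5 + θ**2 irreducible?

Write h(θ) = θ**5 + θ**2.
Check for roots in 𝔽_2: h(0) = 0 → root; h(1) = 0 → root.
h(0) = 0, so (θ) divides h(θ); h is reducible.

No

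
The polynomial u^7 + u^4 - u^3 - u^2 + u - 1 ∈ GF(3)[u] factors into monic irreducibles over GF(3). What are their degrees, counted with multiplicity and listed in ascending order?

1, 3, 3

Write h(u) = u^7 + u^4 - u^3 - u^2 + u - 1.
Roots in GF(3): h(0) = 2; h(1) = 0 → root; h(2) = 1.
Linear factors from roots: (u - 1).
Complete factorization: h(u) = (u - 1)·(u^3 - u^2 + 1)^2.
Factor degrees with multiplicity: 1 + 3 + 3 = 7.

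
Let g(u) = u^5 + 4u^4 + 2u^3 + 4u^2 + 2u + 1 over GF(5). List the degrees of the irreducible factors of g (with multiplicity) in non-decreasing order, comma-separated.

Roots in GF(5): g(0) = 1; g(1) = 4; g(2) = 3; g(3) = 4; g(4) = 4.
Complete factorization: g(u) = (u^2 + 3)·(u^3 + 4u^2 + 4u + 2).
Factor degrees with multiplicity: 2 + 3 = 5.

2, 3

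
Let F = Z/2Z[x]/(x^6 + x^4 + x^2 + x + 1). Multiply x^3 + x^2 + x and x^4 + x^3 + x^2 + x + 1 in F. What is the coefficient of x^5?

0

Multiply in Z/2Z[x]: (x^3 + x^2 + x)·(x^4 + x^3 + x^2 + x + 1) = x^7 + x^5 + x^4 + x^3 + x.
Reduce using x^6 ≡ x^4 + x^2 + x + 1 (mod x^6 + x^4 + x^2 + x + 1).
Reduced: x^4 + x^2.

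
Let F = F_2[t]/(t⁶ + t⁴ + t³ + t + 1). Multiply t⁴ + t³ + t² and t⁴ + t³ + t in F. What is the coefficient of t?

1

Multiply in F_2[t]: (t⁴ + t³ + t²)·(t⁴ + t³ + t) = t⁸ + t⁴ + t³.
Reduce using t⁶ ≡ t⁴ + t³ + t + 1 (mod t⁶ + t⁴ + t³ + t + 1).
Reduced: t⁵ + t³ + t² + t + 1.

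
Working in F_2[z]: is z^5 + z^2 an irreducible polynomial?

No

Write g(z) = z^5 + z^2.
Check for roots in F_2: g(0) = 0 → root; g(1) = 0 → root.
g(0) = 0, so (z) divides g(z); g is reducible.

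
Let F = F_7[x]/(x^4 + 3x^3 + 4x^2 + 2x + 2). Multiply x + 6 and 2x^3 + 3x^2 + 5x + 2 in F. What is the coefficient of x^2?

Multiply in F_7[x]: (x + 6)·(2x^3 + 3x^2 + 5x + 2) = 2x^4 + x^3 + 2x^2 + 4x + 5.
Reduce using x^4 ≡ 4x^3 + 3x^2 + 5x + 5 (mod x^4 + 3x^3 + 4x^2 + 2x + 2).
Reduced: 2x^3 + x^2 + 1.

1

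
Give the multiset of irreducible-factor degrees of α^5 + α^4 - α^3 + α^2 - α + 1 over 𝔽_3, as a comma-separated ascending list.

2, 3

Write g(α) = α^5 + α^4 - α^3 + α^2 - α + 1.
Roots in 𝔽_3: g(0) = 1; g(1) = 2; g(2) = 1.
Complete factorization: g(α) = (α^2 - α - 1)·(α^3 - α^2 - α - 1).
Factor degrees with multiplicity: 2 + 3 = 5.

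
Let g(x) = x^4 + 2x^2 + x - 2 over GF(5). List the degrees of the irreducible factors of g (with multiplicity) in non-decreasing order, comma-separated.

1, 1, 2

Roots in GF(5): g(0) = 3; g(1) = 2; g(2) = 4; g(3) = 0 → root; g(4) = 0 → root.
Linear factors from roots: (x + 2), (x + 1).
Complete factorization: g(x) = (x + 1)·(x + 2)·(x^2 + 2x - 1).
Factor degrees with multiplicity: 1 + 1 + 2 = 4.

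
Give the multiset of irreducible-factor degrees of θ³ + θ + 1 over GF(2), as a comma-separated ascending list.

3

Write h(θ) = θ³ + θ + 1.
Roots in GF(2): h(0) = 1; h(1) = 1.
Complete factorization: h(θ) = (θ³ + θ + 1).
Factor degrees with multiplicity: 3 = 3.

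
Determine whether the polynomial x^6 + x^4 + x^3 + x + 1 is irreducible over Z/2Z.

Write f(x) = x^6 + x^4 + x^3 + x + 1.
Check for roots in Z/2Z: f(0) = 1; f(1) = 1.
No roots, so no linear factors.
Monic irreducibles of degree 2 over GF(2): x^2 + x + 1.
None of them divide f (all give nonzero remainder).
Monic irreducibles of degree 3 over GF(2): x^3 + x + 1, x^3 + x^2 + 1.
None of them divide f (all give nonzero remainder).
No irreducible factor of degree ≤ 3 exists, so f is irreducible over GF(2).

Yes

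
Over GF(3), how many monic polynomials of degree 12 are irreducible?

The number of monic irreducibles of degree 12 over GF(3) is (1/12)·Σ_{d∣12} μ(12/d) 3^d.
Divisors of 12: 1, 2, 3, 4, 6, 12; μ(12/d) for each: 0, 1, 0, -1, -1, 1.
Σ = 3^2 − 3^4 − 3^6 + 3^12 = 530640.
N = 530640/12 = 44220.

44220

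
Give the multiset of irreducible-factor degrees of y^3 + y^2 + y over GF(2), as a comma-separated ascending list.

Write g(y) = y^3 + y^2 + y.
Roots in GF(2): g(0) = 0 → root; g(1) = 1.
Linear factors from roots: (y).
Complete factorization: g(y) = (y)·(y^2 + y + 1).
Factor degrees with multiplicity: 1 + 2 = 3.

1, 2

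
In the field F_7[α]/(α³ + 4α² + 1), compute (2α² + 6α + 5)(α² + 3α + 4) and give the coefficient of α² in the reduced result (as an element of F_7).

1

Multiply in F_7[α]: (2α² + 6α + 5)·(α² + 3α + 4) = 2α⁴ + 5α³ + 3α² + 4α + 6.
Reduce using α³ ≡ 3α² + 6 (mod α³ + 4α² + 1).
Reduced: α² + 2α + 2.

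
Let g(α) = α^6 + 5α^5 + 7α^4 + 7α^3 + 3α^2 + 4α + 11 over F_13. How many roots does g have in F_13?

2

Evaluate at each of the 13 elements of F_13:
g(0) = 11; g(1) = 12; g(2) = 7; g(3) = 7; g(4) = 0 → root; g(5) = 11; g(6) = 11; g(7) = 0 → root; g(8) = 4; g(9) = 12; g(10) = 9; g(11) = 1; g(12) = 6.
Roots: {4, 7}.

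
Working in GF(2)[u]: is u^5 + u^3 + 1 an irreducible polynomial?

Write m(u) = u^5 + u^3 + 1.
Check for roots in GF(2): m(0) = 1; m(1) = 1.
No roots, so no linear factors.
Monic irreducibles of degree 2 over GF(2): u^2 + u + 1.
None of them divide m (all give nonzero remainder).
No irreducible factor of degree ≤ 2 exists, so m is irreducible over GF(2).

Yes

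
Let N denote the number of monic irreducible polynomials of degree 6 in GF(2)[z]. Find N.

The number of monic irreducibles of degree 6 over GF(2) is (1/6)·Σ_{d∣6} μ(6/d) 2^d.
Divisors of 6: 1, 2, 3, 6; μ(6/d) for each: 1, -1, -1, 1.
Σ = 2^1 − 2^2 − 2^3 + 2^6 = 54.
N = 54/6 = 9.

9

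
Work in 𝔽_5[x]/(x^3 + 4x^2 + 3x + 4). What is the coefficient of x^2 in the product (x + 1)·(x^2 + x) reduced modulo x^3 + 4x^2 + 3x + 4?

Multiply in 𝔽_5[x]: (x + 1)·(x^2 + x) = x^3 + 2x^2 + x.
Reduce using x^3 ≡ x^2 + 2x + 1 (mod x^3 + 4x^2 + 3x + 4).
Reduced: 3x^2 + 3x + 1.

3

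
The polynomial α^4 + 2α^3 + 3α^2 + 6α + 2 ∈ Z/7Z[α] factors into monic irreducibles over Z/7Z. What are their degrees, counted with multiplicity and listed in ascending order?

1, 1, 2

Write f(α) = α^4 + 2α^3 + 3α^2 + 6α + 2.
Linear factors from roots: (α + 6), (α + 4).
Complete factorization: f(α) = (α + 4)·(α + 6)·(α^2 + 6α + 3).
Factor degrees with multiplicity: 1 + 1 + 2 = 4.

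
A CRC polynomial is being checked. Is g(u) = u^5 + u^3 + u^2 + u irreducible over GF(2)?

Check for roots in GF(2): g(0) = 0 → root; g(1) = 0 → root.
g(0) = 0, so (u) divides g(u); g is reducible.

No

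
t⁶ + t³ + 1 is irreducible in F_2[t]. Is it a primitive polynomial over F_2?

Write f(t) = t⁶ + t³ + 1.
|GF(2^6)^×| = 2^6 − 1 = 63. Prime factorization: 63 = 3^2·7.
f is primitive ⇔ t has order 63 in GF(2)[t]/(f), i.e. t^(63/q) ≠ 1 for each prime q | 63.
t^(21) mod f = t³.
t^(9) mod f = 1
Since t^(9) = 1, the order of t divides 9 < 63; not primitive.

No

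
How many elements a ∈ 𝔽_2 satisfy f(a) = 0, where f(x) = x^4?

1

Evaluate at each of the 2 elements of 𝔽_2:
f(0) = 0 → root; f(1) = 1.
Roots: {0}.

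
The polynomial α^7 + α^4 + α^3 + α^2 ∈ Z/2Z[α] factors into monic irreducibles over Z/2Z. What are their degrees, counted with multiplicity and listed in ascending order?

Write h(α) = α^7 + α^4 + α^3 + α^2.
Roots in Z/2Z: h(0) = 0 → root; h(1) = 0 → root.
Linear factors from roots: (α), (α + 1).
Complete factorization: h(α) = (α)^2·(α + 1)^2·(α^3 + α + 1).
Factor degrees with multiplicity: 1 + 1 + 1 + 1 + 3 = 7.

1, 1, 1, 1, 3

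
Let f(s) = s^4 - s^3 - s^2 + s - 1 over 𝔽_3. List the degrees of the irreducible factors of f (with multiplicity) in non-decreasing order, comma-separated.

4

Roots in 𝔽_3: f(0) = 2; f(1) = 2; f(2) = 2.
Complete factorization: f(s) = (s^4 - s^3 - s^2 + s - 1).
Factor degrees with multiplicity: 4 = 4.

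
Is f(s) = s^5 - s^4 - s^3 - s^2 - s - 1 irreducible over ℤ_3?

Check for roots in ℤ_3: f(0) = 2; f(1) = 2; f(2) = 1.
No roots, so no linear factors.
Monic irreducibles of degree 2 over GF(3): s^2 + 1, s^2 + s - 1, s^2 - s - 1.
s^2 + s - 1 divides f: f(s) = (s^2 + s - 1)·(s^3 + s^2 - s + 1).

No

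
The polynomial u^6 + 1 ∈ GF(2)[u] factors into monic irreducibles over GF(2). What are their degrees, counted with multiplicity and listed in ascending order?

Write h(u) = u^6 + 1.
Roots in GF(2): h(0) = 1; h(1) = 0 → root.
Linear factors from roots: (u + 1).
Complete factorization: h(u) = (u + 1)^2·(u^2 + u + 1)^2.
Factor degrees with multiplicity: 1 + 1 + 2 + 2 = 6.

1, 1, 2, 2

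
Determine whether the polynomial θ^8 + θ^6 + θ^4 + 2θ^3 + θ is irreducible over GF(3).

Write m(θ) = θ^8 + θ^6 + θ^4 + 2θ^3 + θ.
Check for roots in GF(3): m(0) = 0 → root; m(1) = 0 → root; m(2) = 0 → root.
m(0) = 0, so (θ) divides m(θ); m is reducible.

No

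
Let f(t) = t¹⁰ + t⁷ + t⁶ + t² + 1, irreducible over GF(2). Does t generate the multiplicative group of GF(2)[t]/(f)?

|GF(2^10)^×| = 2^10 − 1 = 1023. Prime factorization: 1023 = 3·11·31.
f is primitive ⇔ t has order 1023 in GF(2)[t]/(f), i.e. t^(1023/q) ≠ 1 for each prime q | 1023.
t^(341) mod f = t⁹ + t⁵.
t^(93) mod f = t⁹ + t⁷ + t⁶ + t² + 1.
t^(33) mod f = t⁸ + t⁵ + t⁴ + t² + t.
None equal 1, so t has full order 1023; f is primitive.

Yes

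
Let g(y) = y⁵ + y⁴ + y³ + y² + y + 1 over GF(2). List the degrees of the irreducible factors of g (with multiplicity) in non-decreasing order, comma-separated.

1, 2, 2

Roots in GF(2): g(0) = 1; g(1) = 0 → root.
Linear factors from roots: (y + 1).
Complete factorization: g(y) = (y + 1)·(y² + y + 1)^2.
Factor degrees with multiplicity: 1 + 2 + 2 = 5.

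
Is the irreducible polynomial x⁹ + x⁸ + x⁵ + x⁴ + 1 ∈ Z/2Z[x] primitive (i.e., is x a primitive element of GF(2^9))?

Yes

Write f(x) = x⁹ + x⁸ + x⁵ + x⁴ + 1.
|GF(2^9)^×| = 2^9 − 1 = 511. Prime factorization: 511 = 7·73.
f is primitive ⇔ x has order 511 in GF(2)[x]/(f), i.e. x^(511/q) ≠ 1 for each prime q | 511.
x^(73) mod f = x⁸ + x⁶ + x⁵ + x⁴ + x³ + x² + 1.
x^(7) mod f = x⁷.
None equal 1, so x has full order 511; f is primitive.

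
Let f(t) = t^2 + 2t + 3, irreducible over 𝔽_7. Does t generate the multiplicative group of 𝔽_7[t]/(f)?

|GF(7^2)^×| = 7^2 − 1 = 48. Prime factorization: 48 = 2^4·3.
f is primitive ⇔ t has order 48 in GF(7)[t]/(f), i.e. t^(48/q) ≠ 1 for each prime q | 48.
t^(24) mod f = 6.
t^(16) mod f = 2.
None equal 1, so t has full order 48; f is primitive.

Yes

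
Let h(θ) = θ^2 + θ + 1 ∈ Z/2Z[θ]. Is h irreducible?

Yes

Check for roots in Z/2Z: h(0) = 1; h(1) = 1.
No roots. A degree-2 polynomial over a field with no linear factor is irreducible.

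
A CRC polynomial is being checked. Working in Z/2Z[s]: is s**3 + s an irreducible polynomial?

Write P(s) = s**3 + s.
Check for roots in Z/2Z: P(0) = 0 → root; P(1) = 0 → root.
P(0) = 0, so (s) divides P(s); P is reducible.

No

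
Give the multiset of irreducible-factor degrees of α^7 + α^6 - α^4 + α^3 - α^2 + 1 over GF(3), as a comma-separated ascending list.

Write h(α) = α^7 + α^6 - α^4 + α^3 - α^2 + 1.
Roots in GF(3): h(0) = 1; h(1) = 2; h(2) = 1.
Complete factorization: h(α) = (α^7 + α^6 - α^4 + α^3 - α^2 + 1).
Factor degrees with multiplicity: 7 = 7.

7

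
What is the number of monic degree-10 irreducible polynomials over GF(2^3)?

The number of monic irreducibles of degree 10 over GF(8) is (1/10)·Σ_{d∣10} μ(10/d) 8^d.
Divisors of 10: 1, 2, 5, 10; μ(10/d) for each: 1, -1, -1, 1.
Σ = 8^1 − 8^2 − 8^5 + 8^10 = 1073709000.
N = 1073709000/10 = 107370900.

107370900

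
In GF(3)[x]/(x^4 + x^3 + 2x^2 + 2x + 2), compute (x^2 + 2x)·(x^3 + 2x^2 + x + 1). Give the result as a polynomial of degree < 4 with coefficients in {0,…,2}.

x^2

Multiply in GF(3)[x]: (x^2 + 2x)·(x^3 + 2x^2 + x + 1) = x^5 + x^4 + 2x^3 + 2x.
Reduce using x^4 ≡ 2x^3 + x^2 + x + 1 (mod x^4 + x^3 + 2x^2 + 2x + 2).
Reduced: x^2.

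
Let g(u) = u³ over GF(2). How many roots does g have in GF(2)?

Evaluate at each of the 2 elements of GF(2):
g(0) = 0 → root; g(1) = 1.
Roots: {0}.

1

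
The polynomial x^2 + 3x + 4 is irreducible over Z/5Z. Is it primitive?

No

Write f(x) = x^2 + 3x + 4.
|GF(5^2)^×| = 5^2 − 1 = 24. Prime factorization: 24 = 2^3·3.
f is primitive ⇔ x has order 24 in GF(5)[x]/(f), i.e. x^(24/q) ≠ 1 for each prime q | 24.
x^(12) mod f = 1
x^(8) mod f = 3x + 4.
Since x^(12) = 1, the order of x divides 12 < 24; not primitive.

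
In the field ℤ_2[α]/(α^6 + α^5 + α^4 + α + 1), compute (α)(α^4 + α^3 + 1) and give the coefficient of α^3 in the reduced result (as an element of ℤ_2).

Multiply in ℤ_2[α]: (α)·(α^4 + α^3 + 1) = α^5 + α^4 + α.
Reduced: α^5 + α^4 + α.

0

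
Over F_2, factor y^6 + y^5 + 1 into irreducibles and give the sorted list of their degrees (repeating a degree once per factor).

Write h(y) = y^6 + y^5 + 1.
Roots in F_2: h(0) = 1; h(1) = 1.
Complete factorization: h(y) = (y^6 + y^5 + 1).
Factor degrees with multiplicity: 6 = 6.

6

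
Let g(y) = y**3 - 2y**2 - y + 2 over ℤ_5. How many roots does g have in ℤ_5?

Evaluate at each of the 5 elements of ℤ_5:
g(0) = 2; g(1) = 0 → root; g(2) = 0 → root; g(3) = 3; g(4) = 0 → root.
Roots: {1, 2, 4}.

3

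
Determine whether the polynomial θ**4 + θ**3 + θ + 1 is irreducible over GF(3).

No

Write m(θ) = θ**4 + θ**3 + θ + 1.
Check for roots in GF(3): m(0) = 1; m(1) = 1; m(2) = 0 → root.
m(2) = 0, so (θ − 2) divides m(θ); m is reducible.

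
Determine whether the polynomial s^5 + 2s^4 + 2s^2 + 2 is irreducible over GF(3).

Write h(s) = s^5 + 2s^4 + 2s^2 + 2.
Check for roots in GF(3): h(0) = 2; h(1) = 1; h(2) = 2.
No roots, so no linear factors.
Monic irreducibles of degree 2 over GF(3): s^2 + 1, s^2 + s + 2, s^2 + 2s + 2.
None of them divide h (all give nonzero remainder).
No irreducible factor of degree ≤ 2 exists, so h is irreducible over GF(3).

Yes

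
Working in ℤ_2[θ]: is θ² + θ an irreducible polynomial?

No

Write h(θ) = θ² + θ.
Check for roots in ℤ_2: h(0) = 0 → root; h(1) = 0 → root.
h(0) = 0, so (θ) divides h(θ); h is reducible.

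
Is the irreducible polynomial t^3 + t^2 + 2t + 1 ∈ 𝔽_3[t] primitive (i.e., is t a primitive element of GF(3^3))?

Write f(t) = t^3 + t^2 + 2t + 1.
|GF(3^3)^×| = 3^3 − 1 = 26. Prime factorization: 26 = 2·13.
f is primitive ⇔ t has order 26 in GF(3)[t]/(f), i.e. t^(26/q) ≠ 1 for each prime q | 26.
t^(13) mod f = 2.
t^(2) mod f = t^2.
None equal 1, so t has full order 26; f is primitive.

Yes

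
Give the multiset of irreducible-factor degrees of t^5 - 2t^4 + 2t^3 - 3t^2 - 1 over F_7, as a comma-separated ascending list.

Write f(t) = t^5 - 2t^4 + 2t^3 - 3t^2 - 1.
Complete factorization: f(t) = (t^2 - 2t + 3)·(t^3 - t + 2).
Factor degrees with multiplicity: 2 + 3 = 5.

2, 3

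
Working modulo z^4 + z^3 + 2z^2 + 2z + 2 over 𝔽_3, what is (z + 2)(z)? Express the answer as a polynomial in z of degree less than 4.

z^2 + 2z

Multiply in 𝔽_3[z]: (z + 2)·(z) = z^2 + 2z.
Reduced: z^2 + 2z.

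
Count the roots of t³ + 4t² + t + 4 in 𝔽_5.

Write P(t) = t³ + 4t² + t + 4.
Evaluate at each of the 5 elements of 𝔽_5:
P(0) = 4; P(1) = 0 → root; P(2) = 0 → root; P(3) = 0 → root; P(4) = 1.
Roots: {1, 2, 3}.

3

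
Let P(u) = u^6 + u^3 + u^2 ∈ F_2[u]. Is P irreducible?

Check for roots in F_2: P(0) = 0 → root; P(1) = 1.
P(0) = 0, so (u) divides P(u); P is reducible.

No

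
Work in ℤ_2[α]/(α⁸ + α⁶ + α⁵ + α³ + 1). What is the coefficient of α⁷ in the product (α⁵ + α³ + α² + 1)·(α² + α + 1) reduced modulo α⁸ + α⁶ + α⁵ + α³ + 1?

Multiply in ℤ_2[α]: (α⁵ + α³ + α² + 1)·(α² + α + 1) = α⁷ + α⁶ + α + 1.
Reduced: α⁷ + α⁶ + α + 1.

1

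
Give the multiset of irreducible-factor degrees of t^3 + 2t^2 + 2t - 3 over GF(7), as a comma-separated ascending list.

1, 2

Write g(t) = t^3 + 2t^2 + 2t - 3.
Linear factors from roots: (t + 2).
Complete factorization: g(t) = (t + 2)·(t^2 + 2).
Factor degrees with multiplicity: 1 + 2 = 3.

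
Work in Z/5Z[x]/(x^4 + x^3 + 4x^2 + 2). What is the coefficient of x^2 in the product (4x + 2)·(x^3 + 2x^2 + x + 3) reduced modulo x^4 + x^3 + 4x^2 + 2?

2

Multiply in Z/5Z[x]: (4x + 2)·(x^3 + 2x^2 + x + 3) = 4x^4 + 3x^2 + 4x + 1.
Reduce using x^4 ≡ 4x^3 + x^2 + 3 (mod x^4 + x^3 + 4x^2 + 2).
Reduced: x^3 + 2x^2 + 4x + 3.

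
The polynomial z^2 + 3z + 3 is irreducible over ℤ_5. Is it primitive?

Yes

Write f(z) = z^2 + 3z + 3.
|GF(5^2)^×| = 5^2 − 1 = 24. Prime factorization: 24 = 2^3·3.
f is primitive ⇔ z has order 24 in GF(5)[z]/(f), i.e. z^(24/q) ≠ 1 for each prime q | 24.
z^(12) mod f = 4.
z^(8) mod f = z + 1.
None equal 1, so z has full order 24; f is primitive.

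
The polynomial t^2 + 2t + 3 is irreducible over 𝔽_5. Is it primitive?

Write f(t) = t^2 + 2t + 3.
|GF(5^2)^×| = 5^2 − 1 = 24. Prime factorization: 24 = 2^3·3.
f is primitive ⇔ t has order 24 in GF(5)[t]/(f), i.e. t^(24/q) ≠ 1 for each prime q | 24.
t^(12) mod f = 4.
t^(8) mod f = 4t + 1.
None equal 1, so t has full order 24; f is primitive.

Yes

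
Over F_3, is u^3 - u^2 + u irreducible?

No

Write P(u) = u^3 - u^2 + u.
Check for roots in F_3: P(0) = 0 → root; P(1) = 1; P(2) = 0 → root.
P(0) = 0, so (u) divides P(u); P is reducible.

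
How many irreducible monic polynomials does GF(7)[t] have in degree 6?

Gauss's count: N_{7}(6) = (1/6) Σ_{d|6} μ(6/d)·7^d.
Divisors of 6: 1, 2, 3, 6; μ(6/d) for each: 1, -1, -1, 1.
Σ = 7^1 − 7^2 − 7^3 + 7^6 = 117264.
N = 117264/6 = 19544.

19544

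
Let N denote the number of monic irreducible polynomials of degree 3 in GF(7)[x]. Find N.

Gauss's count: N_{7}(3) = (1/3) Σ_{d|3} μ(3/d)·7^d.
Divisors of 3: 1, 3; μ(3/d) for each: -1, 1.
Σ = − 7^1 + 7^3 = 336.
N = 336/3 = 112.

112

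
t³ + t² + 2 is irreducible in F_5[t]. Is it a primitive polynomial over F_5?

Yes

Write f(t) = t³ + t² + 2.
|GF(5^3)^×| = 5^3 − 1 = 124. Prime factorization: 124 = 2^2·31.
f is primitive ⇔ t has order 124 in GF(5)[t]/(f), i.e. t^(124/q) ≠ 1 for each prime q | 124.
t^(62) mod f = 4.
t^(4) mod f = t² + 3t + 2.
None equal 1, so t has full order 124; f is primitive.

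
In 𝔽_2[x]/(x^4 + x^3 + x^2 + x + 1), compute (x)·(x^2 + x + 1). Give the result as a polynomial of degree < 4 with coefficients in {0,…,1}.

Multiply in 𝔽_2[x]: (x)·(x^2 + x + 1) = x^3 + x^2 + x.
Reduced: x^3 + x^2 + x.

x^3 + x^2 + x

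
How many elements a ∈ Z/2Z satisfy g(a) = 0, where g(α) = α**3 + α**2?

2

Evaluate at each of the 2 elements of Z/2Z:
g(0) = 0 → root; g(1) = 0 → root.
Roots: {0, 1}.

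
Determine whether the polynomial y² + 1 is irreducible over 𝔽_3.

Yes

Write f(y) = y² + 1.
Check for roots in 𝔽_3: f(0) = 1; f(1) = 2; f(2) = 2.
No roots. A degree-2 polynomial over a field with no linear factor is irreducible.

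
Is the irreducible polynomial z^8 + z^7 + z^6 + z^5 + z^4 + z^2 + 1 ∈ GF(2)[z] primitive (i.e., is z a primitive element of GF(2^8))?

Write f(z) = z^8 + z^7 + z^6 + z^5 + z^4 + z^2 + 1.
|GF(2^8)^×| = 2^8 − 1 = 255. Prime factorization: 255 = 3·5·17.
f is primitive ⇔ z has order 255 in GF(2)[z]/(f), i.e. z^(255/q) ≠ 1 for each prime q | 255.
z^(85) mod f = z^6 + z^4 + z^3 + z^2 + 1.
z^(51) mod f = z^6 + z^5 + z^4 + z^3 + z.
z^(15) mod f = z^4 + z^2.
None equal 1, so z has full order 255; f is primitive.

Yes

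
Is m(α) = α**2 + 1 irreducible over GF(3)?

Yes

Check for roots in GF(3): m(0) = 1; m(1) = 2; m(2) = 2.
No roots. A degree-2 polynomial over a field with no linear factor is irreducible.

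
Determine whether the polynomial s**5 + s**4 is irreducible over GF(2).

No

Write f(s) = s**5 + s**4.
Check for roots in GF(2): f(0) = 0 → root; f(1) = 0 → root.
f(0) = 0, so (s) divides f(s); f is reducible.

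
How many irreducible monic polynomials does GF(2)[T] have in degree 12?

335

Gauss's count: N_{2}(12) = (1/12) Σ_{d|12} μ(12/d)·2^d.
Divisors of 12: 1, 2, 3, 4, 6, 12; μ(12/d) for each: 0, 1, 0, -1, -1, 1.
Σ = 2^2 − 2^4 − 2^6 + 2^12 = 4020.
N = 4020/12 = 335.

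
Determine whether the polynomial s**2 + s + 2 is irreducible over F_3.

Write h(s) = s**2 + s + 2.
Check for roots in F_3: h(0) = 2; h(1) = 1; h(2) = 2.
No roots. A degree-2 polynomial over a field with no linear factor is irreducible.

Yes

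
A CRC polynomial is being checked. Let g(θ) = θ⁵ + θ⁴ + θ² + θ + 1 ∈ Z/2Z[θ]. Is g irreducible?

Check for roots in Z/2Z: g(0) = 1; g(1) = 1.
No roots, so no linear factors.
Monic irreducibles of degree 2 over GF(2): θ² + θ + 1.
None of them divide g (all give nonzero remainder).
No irreducible factor of degree ≤ 2 exists, so g is irreducible over GF(2).

Yes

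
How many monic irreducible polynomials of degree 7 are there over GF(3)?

By the necklace-counting formula, N_3(7) = (1/7) Σ_{d|7} μ(7/d)·3^d.
Divisors of 7: 1, 7; μ(7/d) for each: -1, 1.
Σ = − 3^1 + 3^7 = 2184.
N = 2184/7 = 312.

312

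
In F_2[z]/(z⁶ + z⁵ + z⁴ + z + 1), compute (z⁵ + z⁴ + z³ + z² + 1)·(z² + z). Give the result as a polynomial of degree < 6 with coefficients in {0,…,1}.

z^4 + z^3 + z + 1

Multiply in F_2[z]: (z⁵ + z⁴ + z³ + z² + 1)·(z² + z) = z⁷ + z³ + z² + z.
Reduce using z⁶ ≡ z⁵ + z⁴ + z + 1 (mod z⁶ + z⁵ + z⁴ + z + 1).
Reduced: z⁴ + z³ + z + 1.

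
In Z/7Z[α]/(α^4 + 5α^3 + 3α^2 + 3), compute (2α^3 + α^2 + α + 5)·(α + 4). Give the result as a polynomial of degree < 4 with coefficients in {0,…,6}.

Multiply in Z/7Z[α]: (2α^3 + α^2 + α + 5)·(α + 4) = 2α^4 + 2α^3 + 5α^2 + 2α + 6.
Reduce using α^4 ≡ 2α^3 + 4α^2 + 4 (mod α^4 + 5α^3 + 3α^2 + 3).
Reduced: 6α^3 + 6α^2 + 2α.

6α^3 + 6α^2 + 2α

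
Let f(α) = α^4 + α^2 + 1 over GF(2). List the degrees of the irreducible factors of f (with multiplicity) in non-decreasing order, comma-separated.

2, 2

Roots in GF(2): f(0) = 1; f(1) = 1.
Complete factorization: f(α) = (α^2 + α + 1)^2.
Factor degrees with multiplicity: 2 + 2 = 4.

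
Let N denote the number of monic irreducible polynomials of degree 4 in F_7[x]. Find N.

x^(7^4) − x is the product of all monic irreducibles of degree dividing 4; Möbius inversion gives N = (1/4) Σ μ(4/d)·7^d.
Divisors of 4: 1, 2, 4; μ(4/d) for each: 0, -1, 1.
Σ = − 7^2 + 7^4 = 2352.
N = 2352/4 = 588.

588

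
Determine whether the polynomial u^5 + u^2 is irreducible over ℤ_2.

No

Write P(u) = u^5 + u^2.
Check for roots in ℤ_2: P(0) = 0 → root; P(1) = 0 → root.
P(0) = 0, so (u) divides P(u); P is reducible.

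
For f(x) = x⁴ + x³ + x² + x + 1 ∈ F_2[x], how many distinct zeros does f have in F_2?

Evaluate at each of the 2 elements of F_2:
f(0) = 1; f(1) = 1.
No element is a root.

0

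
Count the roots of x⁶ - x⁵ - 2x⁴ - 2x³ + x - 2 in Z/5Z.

Write g(x) = x⁶ - x⁵ - 2x⁴ - 2x³ + x - 2.
Evaluate at each of the 5 elements of Z/5Z:
g(0) = 3; g(1) = 0 → root; g(2) = 4; g(3) = 1; g(4) = 4.
Roots: {1}.

1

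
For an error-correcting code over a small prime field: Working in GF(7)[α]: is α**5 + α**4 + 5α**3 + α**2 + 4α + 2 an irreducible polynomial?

No

Write g(α) = α**5 + α**4 + 5α**3 + α**2 + 4α + 2.
Check for roots in GF(7): g(0) = 2; g(1) = 0 → root; g(2) = 4; g(3) = 6; g(4) = 3; g(5) = 5; g(6) = 1.
g(1) = 0, so (α − 1) divides g(α); g is reducible.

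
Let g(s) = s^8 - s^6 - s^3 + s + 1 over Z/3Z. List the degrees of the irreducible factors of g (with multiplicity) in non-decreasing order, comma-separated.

8

Roots in Z/3Z: g(0) = 1; g(1) = 1; g(2) = 1.
Complete factorization: g(s) = (s^8 - s^6 - s^3 + s + 1).
Factor degrees with multiplicity: 8 = 8.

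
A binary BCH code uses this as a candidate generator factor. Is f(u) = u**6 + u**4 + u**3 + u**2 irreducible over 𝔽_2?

No

Check for roots in 𝔽_2: f(0) = 0 → root; f(1) = 0 → root.
f(0) = 0, so (u) divides f(u); f is reducible.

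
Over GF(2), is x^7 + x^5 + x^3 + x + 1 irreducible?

Yes

Write P(x) = x^7 + x^5 + x^3 + x + 1.
Check for roots in GF(2): P(0) = 1; P(1) = 1.
No roots, so no linear factors.
Monic irreducibles of degree 2 over GF(2): x^2 + x + 1.
None of them divide P (all give nonzero remainder).
Monic irreducibles of degree 3 over GF(2): x^3 + x + 1, x^3 + x^2 + 1.
None of them divide P (all give nonzero remainder).
No irreducible factor of degree ≤ 3 exists, so P is irreducible over GF(2).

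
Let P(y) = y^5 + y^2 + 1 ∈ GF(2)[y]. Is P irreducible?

Yes

Check for roots in GF(2): P(0) = 1; P(1) = 1.
No roots, so no linear factors.
Monic irreducibles of degree 2 over GF(2): y^2 + y + 1.
None of them divide P (all give nonzero remainder).
No irreducible factor of degree ≤ 2 exists, so P is irreducible over GF(2).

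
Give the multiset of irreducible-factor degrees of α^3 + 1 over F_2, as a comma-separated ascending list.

Write f(α) = α^3 + 1.
Roots in F_2: f(0) = 1; f(1) = 0 → root.
Linear factors from roots: (α + 1).
Complete factorization: f(α) = (α + 1)·(α^2 + α + 1).
Factor degrees with multiplicity: 1 + 2 = 3.

1, 2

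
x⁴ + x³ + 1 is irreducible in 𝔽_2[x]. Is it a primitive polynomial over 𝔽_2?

Write f(x) = x⁴ + x³ + 1.
|GF(2^4)^×| = 2^4 − 1 = 15. Prime factorization: 15 = 3·5.
f is primitive ⇔ x has order 15 in GF(2)[x]/(f), i.e. x^(15/q) ≠ 1 for each prime q | 15.
x^(5) mod f = x³ + x + 1.
x^(3) mod f = x³.
None equal 1, so x has full order 15; f is primitive.

Yes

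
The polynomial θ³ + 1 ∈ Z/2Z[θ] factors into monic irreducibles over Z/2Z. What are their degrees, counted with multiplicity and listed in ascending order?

Write h(θ) = θ³ + 1.
Roots in Z/2Z: h(0) = 1; h(1) = 0 → root.
Linear factors from roots: (θ + 1).
Complete factorization: h(θ) = (θ + 1)·(θ² + θ + 1).
Factor degrees with multiplicity: 1 + 2 = 3.

1, 2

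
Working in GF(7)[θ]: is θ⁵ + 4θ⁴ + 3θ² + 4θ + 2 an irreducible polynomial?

No

Write h(θ) = θ⁵ + 4θ⁴ + 3θ² + 4θ + 2.
Check for roots in GF(7): h(0) = 2; h(1) = 0 → root; h(2) = 6; h(3) = 6; h(4) = 0 → root; h(5) = 3; h(6) = 4.
h(1) = 0, so (θ − 1) divides h(θ); h is reducible.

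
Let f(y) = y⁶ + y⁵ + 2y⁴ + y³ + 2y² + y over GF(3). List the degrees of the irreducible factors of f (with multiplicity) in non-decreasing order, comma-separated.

1, 2, 3

Roots in GF(3): f(0) = 0 → root; f(1) = 2; f(2) = 2.
Linear factors from roots: (y).
Complete factorization: f(y) = (y)·(y² + 2y + 2)·(y³ + 2y² + 2y + 2).
Factor degrees with multiplicity: 1 + 2 + 3 = 6.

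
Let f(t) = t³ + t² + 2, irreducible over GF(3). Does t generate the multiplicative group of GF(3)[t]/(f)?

No

|GF(3^3)^×| = 3^3 − 1 = 26. Prime factorization: 26 = 2·13.
f is primitive ⇔ t has order 26 in GF(3)[t]/(f), i.e. t^(26/q) ≠ 1 for each prime q | 26.
t^(13) mod f = 1
t^(2) mod f = t².
Since t^(13) = 1, the order of t divides 13 < 26; not primitive.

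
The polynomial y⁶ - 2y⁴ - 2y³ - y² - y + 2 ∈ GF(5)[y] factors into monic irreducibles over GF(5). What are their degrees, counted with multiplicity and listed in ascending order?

Write g(y) = y⁶ - 2y⁴ - 2y³ - y² - y + 2.
Roots in GF(5): g(0) = 2; g(1) = 2; g(2) = 2; g(3) = 3; g(4) = 3.
Complete factorization: g(y) = (y² - 2)·(y⁴ - 2y - 1).
Factor degrees with multiplicity: 2 + 4 = 6.

2, 4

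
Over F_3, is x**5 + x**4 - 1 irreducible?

Yes

Write f(x) = x**5 + x**4 - 1.
Check for roots in F_3: f(0) = 2; f(1) = 1; f(2) = 2.
No roots, so no linear factors.
Monic irreducibles of degree 2 over GF(3): x**2 + 1, x**2 + x - 1, x**2 - x - 1.
None of them divide f (all give nonzero remainder).
No irreducible factor of degree ≤ 2 exists, so f is irreducible over GF(3).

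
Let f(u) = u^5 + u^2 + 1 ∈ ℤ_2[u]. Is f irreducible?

Check for roots in ℤ_2: f(0) = 1; f(1) = 1.
No roots, so no linear factors.
Monic irreducibles of degree 2 over GF(2): u^2 + u + 1.
None of them divide f (all give nonzero remainder).
No irreducible factor of degree ≤ 2 exists, so f is irreducible over GF(2).

Yes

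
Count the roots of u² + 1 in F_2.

Write h(u) = u² + 1.
Evaluate at each of the 2 elements of F_2:
h(0) = 1; h(1) = 0 → root.
Roots: {1}.

1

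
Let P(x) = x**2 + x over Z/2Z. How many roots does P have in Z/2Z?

2

Evaluate at each of the 2 elements of Z/2Z:
P(0) = 0 → root; P(1) = 0 → root.
Roots: {0, 1}.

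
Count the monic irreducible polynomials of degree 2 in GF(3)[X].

3

By the necklace-counting formula, N_3(2) = (1/2) Σ_{d|2} μ(2/d)·3^d.
Divisors of 2: 1, 2; μ(2/d) for each: -1, 1.
Σ = − 3^1 + 3^2 = 6.
N = 6/2 = 3.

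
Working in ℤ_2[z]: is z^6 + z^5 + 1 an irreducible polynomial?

Yes

Write h(z) = z^6 + z^5 + 1.
Check for roots in ℤ_2: h(0) = 1; h(1) = 1.
No roots, so no linear factors.
Monic irreducibles of degree 2 over GF(2): z^2 + z + 1.
None of them divide h (all give nonzero remainder).
Monic irreducibles of degree 3 over GF(2): z^3 + z + 1, z^3 + z^2 + 1.
None of them divide h (all give nonzero remainder).
No irreducible factor of degree ≤ 3 exists, so h is irreducible over GF(2).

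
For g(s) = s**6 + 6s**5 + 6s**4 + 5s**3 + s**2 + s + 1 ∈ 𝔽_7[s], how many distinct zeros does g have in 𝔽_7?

4

Evaluate at each of the 7 elements of 𝔽_7:
g(0) = 1; g(1) = 0 → root; g(2) = 0 → root; g(3) = 0 → root; g(4) = 0 → root; g(5) = 1; g(6) = 4.
Roots: {1, 2, 3, 4}.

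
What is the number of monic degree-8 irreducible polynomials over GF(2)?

The number of monic irreducibles of degree 8 over GF(2) is (1/8)·Σ_{d∣8} μ(8/d) 2^d.
Divisors of 8: 1, 2, 4, 8; μ(8/d) for each: 0, 0, -1, 1.
Σ = − 2^4 + 2^8 = 240.
N = 240/8 = 30.

30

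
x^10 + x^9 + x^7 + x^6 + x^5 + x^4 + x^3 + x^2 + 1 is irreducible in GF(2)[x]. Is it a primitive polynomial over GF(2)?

Yes

Write f(x) = x^10 + x^9 + x^7 + x^6 + x^5 + x^4 + x^3 + x^2 + 1.
|GF(2^10)^×| = 2^10 − 1 = 1023. Prime factorization: 1023 = 3·11·31.
f is primitive ⇔ x has order 1023 in GF(2)[x]/(f), i.e. x^(1023/q) ≠ 1 for each prime q | 1023.
x^(341) mod f = x^8 + x^5 + x^4 + x + 1.
x^(93) mod f = x^9 + x^8 + x^6 + x^5 + x^4 + x^2 + 1.
x^(33) mod f = x^6 + x^4 + x^2 + 1.
None equal 1, so x has full order 1023; f is primitive.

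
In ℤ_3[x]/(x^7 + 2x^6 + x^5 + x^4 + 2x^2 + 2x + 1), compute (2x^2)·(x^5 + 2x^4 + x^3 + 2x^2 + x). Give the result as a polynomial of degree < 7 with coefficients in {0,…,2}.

Multiply in ℤ_3[x]: (2x^2)·(x^5 + 2x^4 + x^3 + 2x^2 + x) = 2x^7 + x^6 + 2x^5 + x^4 + 2x^3.
Reduce using x^7 ≡ x^6 + 2x^5 + 2x^4 + x^2 + x + 2 (mod x^7 + 2x^6 + x^5 + x^4 + 2x^2 + 2x + 1).
Reduced: 2x^4 + 2x^3 + 2x^2 + 2x + 1.

2x^4 + 2x^3 + 2x^2 + 2x + 1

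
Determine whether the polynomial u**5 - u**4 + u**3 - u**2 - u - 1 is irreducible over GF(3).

Yes

Write h(u) = u**5 - u**4 + u**3 - u**2 - u - 1.
Check for roots in GF(3): h(0) = 2; h(1) = 1; h(2) = 2.
No roots, so no linear factors.
Monic irreducibles of degree 2 over GF(3): u**2 + 1, u**2 + u - 1, u**2 - u - 1.
None of them divide h (all give nonzero remainder).
No irreducible factor of degree ≤ 2 exists, so h is irreducible over GF(3).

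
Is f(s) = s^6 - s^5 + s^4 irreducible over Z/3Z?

Check for roots in Z/3Z: f(0) = 0 → root; f(1) = 1; f(2) = 0 → root.
f(0) = 0, so (s) divides f(s); f is reducible.

No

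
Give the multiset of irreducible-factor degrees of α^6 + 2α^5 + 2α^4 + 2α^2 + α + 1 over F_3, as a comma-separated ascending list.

1, 1, 2, 2

Write f(α) = α^6 + 2α^5 + 2α^4 + 2α^2 + α + 1.
Roots in F_3: f(0) = 1; f(1) = 0 → root; f(2) = 0 → root.
Linear factors from roots: (α + 2), (α + 1).
Complete factorization: f(α) = (α + 1)·(α + 2)·(α^2 + 1)·(α^2 + 2α + 2).
Factor degrees with multiplicity: 1 + 1 + 2 + 2 = 6.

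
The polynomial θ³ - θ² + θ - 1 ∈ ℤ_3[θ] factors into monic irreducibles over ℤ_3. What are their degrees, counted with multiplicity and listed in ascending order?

1, 2

Write h(θ) = θ³ - θ² + θ - 1.
Roots in ℤ_3: h(0) = 2; h(1) = 0 → root; h(2) = 2.
Linear factors from roots: (θ - 1).
Complete factorization: h(θ) = (θ - 1)·(θ² + 1).
Factor degrees with multiplicity: 1 + 2 = 3.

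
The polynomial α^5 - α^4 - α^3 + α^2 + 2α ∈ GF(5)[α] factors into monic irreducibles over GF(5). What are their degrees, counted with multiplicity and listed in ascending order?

Write f(α) = α^5 - α^4 - α^3 + α^2 + 2α.
Roots in GF(5): f(0) = 0 → root; f(1) = 2; f(2) = 1; f(3) = 0 → root; f(4) = 3.
Linear factors from roots: (α), (α + 2).
Complete factorization: f(α) = (α)·(α + 2)·(α^3 + 2α^2 + 1).
Factor degrees with multiplicity: 1 + 1 + 3 = 5.

1, 1, 3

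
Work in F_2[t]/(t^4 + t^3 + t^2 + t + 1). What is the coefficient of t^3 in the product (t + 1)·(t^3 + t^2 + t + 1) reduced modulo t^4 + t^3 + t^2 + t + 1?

Multiply in F_2[t]: (t + 1)·(t^3 + t^2 + t + 1) = t^4 + 1.
Reduce using t^4 ≡ t^3 + t^2 + t + 1 (mod t^4 + t^3 + t^2 + t + 1).
Reduced: t^3 + t^2 + t.

1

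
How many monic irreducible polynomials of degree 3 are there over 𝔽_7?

x^(7^3) − x is the product of all monic irreducibles of degree dividing 3; Möbius inversion gives N = (1/3) Σ μ(3/d)·7^d.
Divisors of 3: 1, 3; μ(3/d) for each: -1, 1.
Σ = − 7^1 + 7^3 = 336.
N = 336/3 = 112.

112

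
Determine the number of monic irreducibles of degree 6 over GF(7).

19544

x^(7^6) − x is the product of all monic irreducibles of degree dividing 6; Möbius inversion gives N = (1/6) Σ μ(6/d)·7^d.
Divisors of 6: 1, 2, 3, 6; μ(6/d) for each: 1, -1, -1, 1.
Σ = 7^1 − 7^2 − 7^3 + 7^6 = 117264.
N = 117264/6 = 19544.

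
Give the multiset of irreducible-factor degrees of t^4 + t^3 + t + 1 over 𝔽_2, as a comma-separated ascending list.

1, 1, 2

Write f(t) = t^4 + t^3 + t + 1.
Roots in 𝔽_2: f(0) = 1; f(1) = 0 → root.
Linear factors from roots: (t + 1).
Complete factorization: f(t) = (t + 1)^2·(t^2 + t + 1).
Factor degrees with multiplicity: 1 + 1 + 2 = 4.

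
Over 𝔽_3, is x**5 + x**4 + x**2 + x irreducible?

Write g(x) = x**5 + x**4 + x**2 + x.
Check for roots in 𝔽_3: g(0) = 0 → root; g(1) = 1; g(2) = 0 → root.
g(0) = 0, so (x) divides g(x); g is reducible.

No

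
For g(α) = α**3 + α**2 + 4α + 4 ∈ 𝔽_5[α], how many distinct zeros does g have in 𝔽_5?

2

Evaluate at each of the 5 elements of 𝔽_5:
g(0) = 4; g(1) = 0 → root; g(2) = 4; g(3) = 2; g(4) = 0 → root.
Roots: {1, 4}.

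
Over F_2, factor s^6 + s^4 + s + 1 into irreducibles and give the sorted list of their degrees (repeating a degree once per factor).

Write g(s) = s^6 + s^4 + s + 1.
Roots in F_2: g(0) = 1; g(1) = 0 → root.
Linear factors from roots: (s + 1).
Complete factorization: g(s) = (s + 1)·(s^2 + s + 1)·(s^3 + s + 1).
Factor degrees with multiplicity: 1 + 2 + 3 = 6.

1, 2, 3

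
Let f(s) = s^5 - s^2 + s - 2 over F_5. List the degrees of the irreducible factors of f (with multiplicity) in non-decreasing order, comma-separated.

Roots in F_5: f(0) = 3; f(1) = 4; f(2) = 3; f(3) = 0 → root; f(4) = 0 → root.
Linear factors from roots: (s + 2), (s + 1).
Complete factorization: f(s) = (s + 1)·(s + 2)^2·(s^2 + 2).
Factor degrees with multiplicity: 1 + 1 + 1 + 2 = 5.

1, 1, 1, 2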